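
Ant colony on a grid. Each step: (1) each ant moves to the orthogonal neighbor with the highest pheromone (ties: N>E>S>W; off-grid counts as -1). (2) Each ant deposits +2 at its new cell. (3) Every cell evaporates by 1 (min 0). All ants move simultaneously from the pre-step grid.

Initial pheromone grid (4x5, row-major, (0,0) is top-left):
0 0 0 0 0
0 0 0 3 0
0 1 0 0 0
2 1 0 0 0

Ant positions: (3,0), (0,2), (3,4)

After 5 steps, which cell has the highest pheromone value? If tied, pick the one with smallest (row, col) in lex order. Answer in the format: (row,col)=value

Step 1: ant0:(3,0)->E->(3,1) | ant1:(0,2)->E->(0,3) | ant2:(3,4)->N->(2,4)
  grid max=2 at (1,3)
Step 2: ant0:(3,1)->W->(3,0) | ant1:(0,3)->S->(1,3) | ant2:(2,4)->N->(1,4)
  grid max=3 at (1,3)
Step 3: ant0:(3,0)->E->(3,1) | ant1:(1,3)->E->(1,4) | ant2:(1,4)->W->(1,3)
  grid max=4 at (1,3)
Step 4: ant0:(3,1)->W->(3,0) | ant1:(1,4)->W->(1,3) | ant2:(1,3)->E->(1,4)
  grid max=5 at (1,3)
Step 5: ant0:(3,0)->E->(3,1) | ant1:(1,3)->E->(1,4) | ant2:(1,4)->W->(1,3)
  grid max=6 at (1,3)
Final grid:
  0 0 0 0 0
  0 0 0 6 4
  0 0 0 0 0
  1 2 0 0 0
Max pheromone 6 at (1,3)

Answer: (1,3)=6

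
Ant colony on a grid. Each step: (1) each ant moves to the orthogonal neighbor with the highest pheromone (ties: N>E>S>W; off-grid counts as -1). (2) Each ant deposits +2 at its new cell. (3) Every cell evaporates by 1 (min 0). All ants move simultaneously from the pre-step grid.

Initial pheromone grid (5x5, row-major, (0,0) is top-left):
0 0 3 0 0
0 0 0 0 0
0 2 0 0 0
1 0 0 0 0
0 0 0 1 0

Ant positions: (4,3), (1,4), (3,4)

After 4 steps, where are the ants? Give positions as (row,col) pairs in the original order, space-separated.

Step 1: ant0:(4,3)->N->(3,3) | ant1:(1,4)->N->(0,4) | ant2:(3,4)->N->(2,4)
  grid max=2 at (0,2)
Step 2: ant0:(3,3)->N->(2,3) | ant1:(0,4)->S->(1,4) | ant2:(2,4)->N->(1,4)
  grid max=3 at (1,4)
Step 3: ant0:(2,3)->N->(1,3) | ant1:(1,4)->N->(0,4) | ant2:(1,4)->N->(0,4)
  grid max=3 at (0,4)
Step 4: ant0:(1,3)->E->(1,4) | ant1:(0,4)->S->(1,4) | ant2:(0,4)->S->(1,4)
  grid max=7 at (1,4)

(1,4) (1,4) (1,4)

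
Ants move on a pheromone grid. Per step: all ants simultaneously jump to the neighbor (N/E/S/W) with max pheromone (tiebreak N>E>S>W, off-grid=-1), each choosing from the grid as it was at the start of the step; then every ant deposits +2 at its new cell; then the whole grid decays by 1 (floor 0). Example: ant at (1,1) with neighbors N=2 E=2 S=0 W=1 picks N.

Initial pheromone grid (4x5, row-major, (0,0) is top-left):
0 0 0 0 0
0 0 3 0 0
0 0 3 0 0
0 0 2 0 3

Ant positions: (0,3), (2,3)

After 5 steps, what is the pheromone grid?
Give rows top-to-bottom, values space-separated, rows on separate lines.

After step 1: ants at (0,4),(2,2)
  0 0 0 0 1
  0 0 2 0 0
  0 0 4 0 0
  0 0 1 0 2
After step 2: ants at (1,4),(1,2)
  0 0 0 0 0
  0 0 3 0 1
  0 0 3 0 0
  0 0 0 0 1
After step 3: ants at (0,4),(2,2)
  0 0 0 0 1
  0 0 2 0 0
  0 0 4 0 0
  0 0 0 0 0
After step 4: ants at (1,4),(1,2)
  0 0 0 0 0
  0 0 3 0 1
  0 0 3 0 0
  0 0 0 0 0
After step 5: ants at (0,4),(2,2)
  0 0 0 0 1
  0 0 2 0 0
  0 0 4 0 0
  0 0 0 0 0

0 0 0 0 1
0 0 2 0 0
0 0 4 0 0
0 0 0 0 0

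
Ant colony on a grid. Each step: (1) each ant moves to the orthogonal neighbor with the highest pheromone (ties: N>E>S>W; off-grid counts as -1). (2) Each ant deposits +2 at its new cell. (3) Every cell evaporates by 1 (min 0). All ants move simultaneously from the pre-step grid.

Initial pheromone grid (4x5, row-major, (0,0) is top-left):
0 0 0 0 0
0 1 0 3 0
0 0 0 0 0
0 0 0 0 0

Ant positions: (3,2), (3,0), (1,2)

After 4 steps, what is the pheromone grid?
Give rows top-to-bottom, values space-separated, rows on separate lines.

After step 1: ants at (2,2),(2,0),(1,3)
  0 0 0 0 0
  0 0 0 4 0
  1 0 1 0 0
  0 0 0 0 0
After step 2: ants at (1,2),(1,0),(0,3)
  0 0 0 1 0
  1 0 1 3 0
  0 0 0 0 0
  0 0 0 0 0
After step 3: ants at (1,3),(0,0),(1,3)
  1 0 0 0 0
  0 0 0 6 0
  0 0 0 0 0
  0 0 0 0 0
After step 4: ants at (0,3),(0,1),(0,3)
  0 1 0 3 0
  0 0 0 5 0
  0 0 0 0 0
  0 0 0 0 0

0 1 0 3 0
0 0 0 5 0
0 0 0 0 0
0 0 0 0 0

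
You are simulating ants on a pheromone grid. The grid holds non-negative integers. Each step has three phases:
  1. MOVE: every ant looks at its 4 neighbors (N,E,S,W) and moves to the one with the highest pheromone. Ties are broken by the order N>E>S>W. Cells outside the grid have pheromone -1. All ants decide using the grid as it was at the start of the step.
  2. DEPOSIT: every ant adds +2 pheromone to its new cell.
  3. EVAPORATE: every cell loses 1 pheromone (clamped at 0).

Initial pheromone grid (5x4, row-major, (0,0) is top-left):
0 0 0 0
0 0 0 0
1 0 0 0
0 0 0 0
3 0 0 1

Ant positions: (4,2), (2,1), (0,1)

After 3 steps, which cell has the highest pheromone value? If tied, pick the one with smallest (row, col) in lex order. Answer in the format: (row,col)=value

Step 1: ant0:(4,2)->E->(4,3) | ant1:(2,1)->W->(2,0) | ant2:(0,1)->E->(0,2)
  grid max=2 at (2,0)
Step 2: ant0:(4,3)->N->(3,3) | ant1:(2,0)->N->(1,0) | ant2:(0,2)->E->(0,3)
  grid max=1 at (0,3)
Step 3: ant0:(3,3)->S->(4,3) | ant1:(1,0)->S->(2,0) | ant2:(0,3)->S->(1,3)
  grid max=2 at (2,0)
Final grid:
  0 0 0 0
  0 0 0 1
  2 0 0 0
  0 0 0 0
  0 0 0 2
Max pheromone 2 at (2,0)

Answer: (2,0)=2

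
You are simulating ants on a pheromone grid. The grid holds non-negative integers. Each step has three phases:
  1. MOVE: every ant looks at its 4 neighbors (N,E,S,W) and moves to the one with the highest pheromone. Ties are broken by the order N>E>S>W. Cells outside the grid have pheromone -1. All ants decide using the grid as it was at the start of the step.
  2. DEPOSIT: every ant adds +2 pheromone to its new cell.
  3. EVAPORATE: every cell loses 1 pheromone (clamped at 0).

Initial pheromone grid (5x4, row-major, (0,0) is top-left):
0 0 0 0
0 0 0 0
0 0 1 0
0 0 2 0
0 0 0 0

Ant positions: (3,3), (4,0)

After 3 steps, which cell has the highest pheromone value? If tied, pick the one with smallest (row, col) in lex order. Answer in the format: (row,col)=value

Step 1: ant0:(3,3)->W->(3,2) | ant1:(4,0)->N->(3,0)
  grid max=3 at (3,2)
Step 2: ant0:(3,2)->N->(2,2) | ant1:(3,0)->N->(2,0)
  grid max=2 at (3,2)
Step 3: ant0:(2,2)->S->(3,2) | ant1:(2,0)->N->(1,0)
  grid max=3 at (3,2)
Final grid:
  0 0 0 0
  1 0 0 0
  0 0 0 0
  0 0 3 0
  0 0 0 0
Max pheromone 3 at (3,2)

Answer: (3,2)=3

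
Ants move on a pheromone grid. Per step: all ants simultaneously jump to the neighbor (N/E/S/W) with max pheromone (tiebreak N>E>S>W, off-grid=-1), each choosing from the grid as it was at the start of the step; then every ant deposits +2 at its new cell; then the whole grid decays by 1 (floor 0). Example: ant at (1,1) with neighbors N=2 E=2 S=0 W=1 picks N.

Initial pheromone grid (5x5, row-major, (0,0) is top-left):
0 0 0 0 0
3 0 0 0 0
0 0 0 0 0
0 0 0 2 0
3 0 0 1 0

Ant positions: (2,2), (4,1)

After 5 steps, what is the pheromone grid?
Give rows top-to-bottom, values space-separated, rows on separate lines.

After step 1: ants at (1,2),(4,0)
  0 0 0 0 0
  2 0 1 0 0
  0 0 0 0 0
  0 0 0 1 0
  4 0 0 0 0
After step 2: ants at (0,2),(3,0)
  0 0 1 0 0
  1 0 0 0 0
  0 0 0 0 0
  1 0 0 0 0
  3 0 0 0 0
After step 3: ants at (0,3),(4,0)
  0 0 0 1 0
  0 0 0 0 0
  0 0 0 0 0
  0 0 0 0 0
  4 0 0 0 0
After step 4: ants at (0,4),(3,0)
  0 0 0 0 1
  0 0 0 0 0
  0 0 0 0 0
  1 0 0 0 0
  3 0 0 0 0
After step 5: ants at (1,4),(4,0)
  0 0 0 0 0
  0 0 0 0 1
  0 0 0 0 0
  0 0 0 0 0
  4 0 0 0 0

0 0 0 0 0
0 0 0 0 1
0 0 0 0 0
0 0 0 0 0
4 0 0 0 0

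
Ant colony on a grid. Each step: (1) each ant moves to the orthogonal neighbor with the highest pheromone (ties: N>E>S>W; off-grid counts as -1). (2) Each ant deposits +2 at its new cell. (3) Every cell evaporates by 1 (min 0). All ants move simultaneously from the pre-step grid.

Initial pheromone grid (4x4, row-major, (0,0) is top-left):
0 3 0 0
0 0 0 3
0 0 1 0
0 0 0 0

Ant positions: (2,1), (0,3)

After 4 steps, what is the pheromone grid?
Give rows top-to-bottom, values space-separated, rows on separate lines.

After step 1: ants at (2,2),(1,3)
  0 2 0 0
  0 0 0 4
  0 0 2 0
  0 0 0 0
After step 2: ants at (1,2),(0,3)
  0 1 0 1
  0 0 1 3
  0 0 1 0
  0 0 0 0
After step 3: ants at (1,3),(1,3)
  0 0 0 0
  0 0 0 6
  0 0 0 0
  0 0 0 0
After step 4: ants at (0,3),(0,3)
  0 0 0 3
  0 0 0 5
  0 0 0 0
  0 0 0 0

0 0 0 3
0 0 0 5
0 0 0 0
0 0 0 0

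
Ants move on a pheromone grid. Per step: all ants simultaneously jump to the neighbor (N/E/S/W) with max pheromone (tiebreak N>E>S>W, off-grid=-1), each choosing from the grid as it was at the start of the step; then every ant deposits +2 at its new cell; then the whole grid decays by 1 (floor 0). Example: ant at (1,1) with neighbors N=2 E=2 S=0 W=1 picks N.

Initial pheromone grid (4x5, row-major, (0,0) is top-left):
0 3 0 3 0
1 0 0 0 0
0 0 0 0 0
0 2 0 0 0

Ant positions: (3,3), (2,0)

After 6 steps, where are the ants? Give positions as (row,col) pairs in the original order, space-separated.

Step 1: ant0:(3,3)->N->(2,3) | ant1:(2,0)->N->(1,0)
  grid max=2 at (0,1)
Step 2: ant0:(2,3)->N->(1,3) | ant1:(1,0)->N->(0,0)
  grid max=1 at (0,0)
Step 3: ant0:(1,3)->N->(0,3) | ant1:(0,0)->E->(0,1)
  grid max=2 at (0,1)
Step 4: ant0:(0,3)->E->(0,4) | ant1:(0,1)->E->(0,2)
  grid max=1 at (0,1)
Step 5: ant0:(0,4)->W->(0,3) | ant1:(0,2)->E->(0,3)
  grid max=4 at (0,3)
Step 6: ant0:(0,3)->E->(0,4) | ant1:(0,3)->E->(0,4)
  grid max=3 at (0,3)

(0,4) (0,4)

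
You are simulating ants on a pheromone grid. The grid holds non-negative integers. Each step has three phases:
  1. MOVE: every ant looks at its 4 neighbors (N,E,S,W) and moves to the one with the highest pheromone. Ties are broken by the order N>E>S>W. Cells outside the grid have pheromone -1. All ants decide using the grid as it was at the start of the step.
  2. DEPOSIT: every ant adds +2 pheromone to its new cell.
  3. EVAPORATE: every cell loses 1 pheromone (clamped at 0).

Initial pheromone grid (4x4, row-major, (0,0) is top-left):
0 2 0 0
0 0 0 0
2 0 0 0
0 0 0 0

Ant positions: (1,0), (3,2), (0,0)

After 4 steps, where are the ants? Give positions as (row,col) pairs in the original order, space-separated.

Step 1: ant0:(1,0)->S->(2,0) | ant1:(3,2)->N->(2,2) | ant2:(0,0)->E->(0,1)
  grid max=3 at (0,1)
Step 2: ant0:(2,0)->N->(1,0) | ant1:(2,2)->N->(1,2) | ant2:(0,1)->E->(0,2)
  grid max=2 at (0,1)
Step 3: ant0:(1,0)->S->(2,0) | ant1:(1,2)->N->(0,2) | ant2:(0,2)->W->(0,1)
  grid max=3 at (0,1)
Step 4: ant0:(2,0)->N->(1,0) | ant1:(0,2)->W->(0,1) | ant2:(0,1)->E->(0,2)
  grid max=4 at (0,1)

(1,0) (0,1) (0,2)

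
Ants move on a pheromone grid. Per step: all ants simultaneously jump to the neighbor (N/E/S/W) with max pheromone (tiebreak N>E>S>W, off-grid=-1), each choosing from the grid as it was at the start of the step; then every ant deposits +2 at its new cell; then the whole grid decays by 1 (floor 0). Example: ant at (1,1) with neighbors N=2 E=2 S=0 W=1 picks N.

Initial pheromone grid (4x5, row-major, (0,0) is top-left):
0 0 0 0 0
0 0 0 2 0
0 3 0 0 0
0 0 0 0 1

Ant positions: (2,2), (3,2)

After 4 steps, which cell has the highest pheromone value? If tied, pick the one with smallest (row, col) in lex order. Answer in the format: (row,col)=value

Step 1: ant0:(2,2)->W->(2,1) | ant1:(3,2)->N->(2,2)
  grid max=4 at (2,1)
Step 2: ant0:(2,1)->E->(2,2) | ant1:(2,2)->W->(2,1)
  grid max=5 at (2,1)
Step 3: ant0:(2,2)->W->(2,1) | ant1:(2,1)->E->(2,2)
  grid max=6 at (2,1)
Step 4: ant0:(2,1)->E->(2,2) | ant1:(2,2)->W->(2,1)
  grid max=7 at (2,1)
Final grid:
  0 0 0 0 0
  0 0 0 0 0
  0 7 4 0 0
  0 0 0 0 0
Max pheromone 7 at (2,1)

Answer: (2,1)=7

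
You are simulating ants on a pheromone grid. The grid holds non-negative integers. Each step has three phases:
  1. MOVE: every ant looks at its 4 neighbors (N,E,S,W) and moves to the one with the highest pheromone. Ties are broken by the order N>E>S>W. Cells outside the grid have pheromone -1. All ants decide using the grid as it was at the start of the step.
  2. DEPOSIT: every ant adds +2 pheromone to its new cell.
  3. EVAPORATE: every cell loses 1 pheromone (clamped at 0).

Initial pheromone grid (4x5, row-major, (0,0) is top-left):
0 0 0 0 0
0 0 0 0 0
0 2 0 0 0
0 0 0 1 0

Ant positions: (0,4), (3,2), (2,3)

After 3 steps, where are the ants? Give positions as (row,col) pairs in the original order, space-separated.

Step 1: ant0:(0,4)->S->(1,4) | ant1:(3,2)->E->(3,3) | ant2:(2,3)->S->(3,3)
  grid max=4 at (3,3)
Step 2: ant0:(1,4)->N->(0,4) | ant1:(3,3)->N->(2,3) | ant2:(3,3)->N->(2,3)
  grid max=3 at (2,3)
Step 3: ant0:(0,4)->S->(1,4) | ant1:(2,3)->S->(3,3) | ant2:(2,3)->S->(3,3)
  grid max=6 at (3,3)

(1,4) (3,3) (3,3)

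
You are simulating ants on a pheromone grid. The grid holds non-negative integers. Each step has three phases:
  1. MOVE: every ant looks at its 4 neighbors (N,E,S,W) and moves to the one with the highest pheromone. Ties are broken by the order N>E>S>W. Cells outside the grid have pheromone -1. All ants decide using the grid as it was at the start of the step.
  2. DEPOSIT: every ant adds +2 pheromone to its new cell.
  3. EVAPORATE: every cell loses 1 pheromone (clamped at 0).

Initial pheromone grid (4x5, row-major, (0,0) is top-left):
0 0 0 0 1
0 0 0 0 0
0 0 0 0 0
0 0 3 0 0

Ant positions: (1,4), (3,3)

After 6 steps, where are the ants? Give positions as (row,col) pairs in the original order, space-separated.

Step 1: ant0:(1,4)->N->(0,4) | ant1:(3,3)->W->(3,2)
  grid max=4 at (3,2)
Step 2: ant0:(0,4)->S->(1,4) | ant1:(3,2)->N->(2,2)
  grid max=3 at (3,2)
Step 3: ant0:(1,4)->N->(0,4) | ant1:(2,2)->S->(3,2)
  grid max=4 at (3,2)
Step 4: ant0:(0,4)->S->(1,4) | ant1:(3,2)->N->(2,2)
  grid max=3 at (3,2)
Step 5: ant0:(1,4)->N->(0,4) | ant1:(2,2)->S->(3,2)
  grid max=4 at (3,2)
Step 6: ant0:(0,4)->S->(1,4) | ant1:(3,2)->N->(2,2)
  grid max=3 at (3,2)

(1,4) (2,2)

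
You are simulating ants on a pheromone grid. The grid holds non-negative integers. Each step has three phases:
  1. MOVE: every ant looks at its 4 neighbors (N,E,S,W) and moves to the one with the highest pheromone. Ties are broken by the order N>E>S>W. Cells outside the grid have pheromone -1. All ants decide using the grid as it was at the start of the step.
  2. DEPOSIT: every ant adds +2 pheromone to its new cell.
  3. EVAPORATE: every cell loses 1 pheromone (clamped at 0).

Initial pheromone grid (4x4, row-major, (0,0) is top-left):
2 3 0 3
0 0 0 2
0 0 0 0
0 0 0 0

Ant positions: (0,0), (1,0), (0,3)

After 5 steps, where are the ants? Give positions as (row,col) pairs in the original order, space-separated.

Step 1: ant0:(0,0)->E->(0,1) | ant1:(1,0)->N->(0,0) | ant2:(0,3)->S->(1,3)
  grid max=4 at (0,1)
Step 2: ant0:(0,1)->W->(0,0) | ant1:(0,0)->E->(0,1) | ant2:(1,3)->N->(0,3)
  grid max=5 at (0,1)
Step 3: ant0:(0,0)->E->(0,1) | ant1:(0,1)->W->(0,0) | ant2:(0,3)->S->(1,3)
  grid max=6 at (0,1)
Step 4: ant0:(0,1)->W->(0,0) | ant1:(0,0)->E->(0,1) | ant2:(1,3)->N->(0,3)
  grid max=7 at (0,1)
Step 5: ant0:(0,0)->E->(0,1) | ant1:(0,1)->W->(0,0) | ant2:(0,3)->S->(1,3)
  grid max=8 at (0,1)

(0,1) (0,0) (1,3)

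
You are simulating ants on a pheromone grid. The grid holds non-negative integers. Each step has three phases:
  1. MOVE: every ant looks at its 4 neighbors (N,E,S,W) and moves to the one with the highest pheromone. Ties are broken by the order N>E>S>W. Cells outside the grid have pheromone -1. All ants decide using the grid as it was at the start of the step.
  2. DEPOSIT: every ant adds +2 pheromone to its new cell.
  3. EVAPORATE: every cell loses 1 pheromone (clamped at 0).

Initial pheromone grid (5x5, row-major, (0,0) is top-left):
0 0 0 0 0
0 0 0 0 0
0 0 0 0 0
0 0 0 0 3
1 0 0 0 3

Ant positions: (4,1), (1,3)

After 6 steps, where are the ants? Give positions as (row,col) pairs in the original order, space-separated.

Step 1: ant0:(4,1)->W->(4,0) | ant1:(1,3)->N->(0,3)
  grid max=2 at (3,4)
Step 2: ant0:(4,0)->N->(3,0) | ant1:(0,3)->E->(0,4)
  grid max=1 at (0,4)
Step 3: ant0:(3,0)->S->(4,0) | ant1:(0,4)->S->(1,4)
  grid max=2 at (4,0)
Step 4: ant0:(4,0)->N->(3,0) | ant1:(1,4)->N->(0,4)
  grid max=1 at (0,4)
Step 5: ant0:(3,0)->S->(4,0) | ant1:(0,4)->S->(1,4)
  grid max=2 at (4,0)
Step 6: ant0:(4,0)->N->(3,0) | ant1:(1,4)->N->(0,4)
  grid max=1 at (0,4)

(3,0) (0,4)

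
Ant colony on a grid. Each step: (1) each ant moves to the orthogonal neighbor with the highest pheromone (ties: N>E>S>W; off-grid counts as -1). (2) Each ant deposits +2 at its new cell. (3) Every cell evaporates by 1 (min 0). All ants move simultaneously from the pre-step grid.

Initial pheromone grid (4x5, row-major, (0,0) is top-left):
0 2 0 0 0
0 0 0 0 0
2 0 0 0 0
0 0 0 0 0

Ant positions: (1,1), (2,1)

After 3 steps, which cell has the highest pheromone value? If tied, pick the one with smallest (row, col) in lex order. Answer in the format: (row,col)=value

Answer: (0,1)=3

Derivation:
Step 1: ant0:(1,1)->N->(0,1) | ant1:(2,1)->W->(2,0)
  grid max=3 at (0,1)
Step 2: ant0:(0,1)->E->(0,2) | ant1:(2,0)->N->(1,0)
  grid max=2 at (0,1)
Step 3: ant0:(0,2)->W->(0,1) | ant1:(1,0)->S->(2,0)
  grid max=3 at (0,1)
Final grid:
  0 3 0 0 0
  0 0 0 0 0
  3 0 0 0 0
  0 0 0 0 0
Max pheromone 3 at (0,1)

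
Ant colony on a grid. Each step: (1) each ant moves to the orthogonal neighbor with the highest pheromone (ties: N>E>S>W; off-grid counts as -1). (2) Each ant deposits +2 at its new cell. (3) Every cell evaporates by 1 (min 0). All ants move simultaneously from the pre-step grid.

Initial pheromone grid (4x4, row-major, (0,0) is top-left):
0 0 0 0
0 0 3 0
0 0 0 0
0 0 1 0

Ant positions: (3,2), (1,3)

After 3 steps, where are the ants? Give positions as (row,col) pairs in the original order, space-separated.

Step 1: ant0:(3,2)->N->(2,2) | ant1:(1,3)->W->(1,2)
  grid max=4 at (1,2)
Step 2: ant0:(2,2)->N->(1,2) | ant1:(1,2)->S->(2,2)
  grid max=5 at (1,2)
Step 3: ant0:(1,2)->S->(2,2) | ant1:(2,2)->N->(1,2)
  grid max=6 at (1,2)

(2,2) (1,2)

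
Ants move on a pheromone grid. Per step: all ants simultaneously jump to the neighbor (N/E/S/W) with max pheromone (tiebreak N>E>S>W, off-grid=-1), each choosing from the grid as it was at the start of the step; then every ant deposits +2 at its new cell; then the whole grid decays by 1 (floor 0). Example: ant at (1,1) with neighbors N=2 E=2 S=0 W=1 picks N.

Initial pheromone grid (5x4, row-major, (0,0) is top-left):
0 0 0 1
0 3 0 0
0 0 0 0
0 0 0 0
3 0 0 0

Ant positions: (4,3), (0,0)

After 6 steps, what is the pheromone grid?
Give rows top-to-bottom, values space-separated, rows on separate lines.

After step 1: ants at (3,3),(0,1)
  0 1 0 0
  0 2 0 0
  0 0 0 0
  0 0 0 1
  2 0 0 0
After step 2: ants at (2,3),(1,1)
  0 0 0 0
  0 3 0 0
  0 0 0 1
  0 0 0 0
  1 0 0 0
After step 3: ants at (1,3),(0,1)
  0 1 0 0
  0 2 0 1
  0 0 0 0
  0 0 0 0
  0 0 0 0
After step 4: ants at (0,3),(1,1)
  0 0 0 1
  0 3 0 0
  0 0 0 0
  0 0 0 0
  0 0 0 0
After step 5: ants at (1,3),(0,1)
  0 1 0 0
  0 2 0 1
  0 0 0 0
  0 0 0 0
  0 0 0 0
After step 6: ants at (0,3),(1,1)
  0 0 0 1
  0 3 0 0
  0 0 0 0
  0 0 0 0
  0 0 0 0

0 0 0 1
0 3 0 0
0 0 0 0
0 0 0 0
0 0 0 0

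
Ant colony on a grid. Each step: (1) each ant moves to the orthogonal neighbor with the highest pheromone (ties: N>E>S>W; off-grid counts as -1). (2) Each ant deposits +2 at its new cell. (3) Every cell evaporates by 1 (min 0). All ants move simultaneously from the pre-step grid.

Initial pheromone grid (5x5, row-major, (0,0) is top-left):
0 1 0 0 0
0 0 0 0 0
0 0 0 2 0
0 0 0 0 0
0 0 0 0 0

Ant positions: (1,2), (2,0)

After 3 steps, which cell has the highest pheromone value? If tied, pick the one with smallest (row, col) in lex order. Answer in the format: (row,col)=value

Answer: (0,1)=1

Derivation:
Step 1: ant0:(1,2)->N->(0,2) | ant1:(2,0)->N->(1,0)
  grid max=1 at (0,2)
Step 2: ant0:(0,2)->E->(0,3) | ant1:(1,0)->N->(0,0)
  grid max=1 at (0,0)
Step 3: ant0:(0,3)->E->(0,4) | ant1:(0,0)->E->(0,1)
  grid max=1 at (0,1)
Final grid:
  0 1 0 0 1
  0 0 0 0 0
  0 0 0 0 0
  0 0 0 0 0
  0 0 0 0 0
Max pheromone 1 at (0,1)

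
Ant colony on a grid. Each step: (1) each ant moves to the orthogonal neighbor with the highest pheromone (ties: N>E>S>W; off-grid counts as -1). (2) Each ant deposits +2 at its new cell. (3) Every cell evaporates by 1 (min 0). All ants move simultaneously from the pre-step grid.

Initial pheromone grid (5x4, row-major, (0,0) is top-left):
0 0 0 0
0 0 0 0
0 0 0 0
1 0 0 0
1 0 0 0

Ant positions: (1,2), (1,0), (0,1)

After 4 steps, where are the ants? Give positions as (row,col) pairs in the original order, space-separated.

Step 1: ant0:(1,2)->N->(0,2) | ant1:(1,0)->N->(0,0) | ant2:(0,1)->E->(0,2)
  grid max=3 at (0,2)
Step 2: ant0:(0,2)->E->(0,3) | ant1:(0,0)->E->(0,1) | ant2:(0,2)->E->(0,3)
  grid max=3 at (0,3)
Step 3: ant0:(0,3)->W->(0,2) | ant1:(0,1)->E->(0,2) | ant2:(0,3)->W->(0,2)
  grid max=7 at (0,2)
Step 4: ant0:(0,2)->E->(0,3) | ant1:(0,2)->E->(0,3) | ant2:(0,2)->E->(0,3)
  grid max=7 at (0,3)

(0,3) (0,3) (0,3)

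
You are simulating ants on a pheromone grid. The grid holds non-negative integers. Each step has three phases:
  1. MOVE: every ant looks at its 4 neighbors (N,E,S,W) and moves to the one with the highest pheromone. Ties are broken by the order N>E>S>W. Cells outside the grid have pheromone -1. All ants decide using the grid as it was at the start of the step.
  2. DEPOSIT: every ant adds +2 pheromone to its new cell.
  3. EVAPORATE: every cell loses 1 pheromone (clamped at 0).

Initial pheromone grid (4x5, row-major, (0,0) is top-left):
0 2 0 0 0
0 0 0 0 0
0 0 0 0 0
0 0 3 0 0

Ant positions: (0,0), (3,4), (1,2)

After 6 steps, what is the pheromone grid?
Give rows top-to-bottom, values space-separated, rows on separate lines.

After step 1: ants at (0,1),(2,4),(0,2)
  0 3 1 0 0
  0 0 0 0 0
  0 0 0 0 1
  0 0 2 0 0
After step 2: ants at (0,2),(1,4),(0,1)
  0 4 2 0 0
  0 0 0 0 1
  0 0 0 0 0
  0 0 1 0 0
After step 3: ants at (0,1),(0,4),(0,2)
  0 5 3 0 1
  0 0 0 0 0
  0 0 0 0 0
  0 0 0 0 0
After step 4: ants at (0,2),(1,4),(0,1)
  0 6 4 0 0
  0 0 0 0 1
  0 0 0 0 0
  0 0 0 0 0
After step 5: ants at (0,1),(0,4),(0,2)
  0 7 5 0 1
  0 0 0 0 0
  0 0 0 0 0
  0 0 0 0 0
After step 6: ants at (0,2),(1,4),(0,1)
  0 8 6 0 0
  0 0 0 0 1
  0 0 0 0 0
  0 0 0 0 0

0 8 6 0 0
0 0 0 0 1
0 0 0 0 0
0 0 0 0 0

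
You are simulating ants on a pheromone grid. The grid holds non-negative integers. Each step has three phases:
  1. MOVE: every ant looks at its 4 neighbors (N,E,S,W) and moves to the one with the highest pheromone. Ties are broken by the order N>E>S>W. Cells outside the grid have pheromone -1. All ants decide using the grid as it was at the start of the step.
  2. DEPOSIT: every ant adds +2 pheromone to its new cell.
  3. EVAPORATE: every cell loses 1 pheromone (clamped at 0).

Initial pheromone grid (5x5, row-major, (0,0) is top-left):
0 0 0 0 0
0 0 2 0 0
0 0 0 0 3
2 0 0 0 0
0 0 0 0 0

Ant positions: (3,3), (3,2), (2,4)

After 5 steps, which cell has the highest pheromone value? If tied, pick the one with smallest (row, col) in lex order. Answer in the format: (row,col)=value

Step 1: ant0:(3,3)->N->(2,3) | ant1:(3,2)->N->(2,2) | ant2:(2,4)->N->(1,4)
  grid max=2 at (2,4)
Step 2: ant0:(2,3)->E->(2,4) | ant1:(2,2)->N->(1,2) | ant2:(1,4)->S->(2,4)
  grid max=5 at (2,4)
Step 3: ant0:(2,4)->N->(1,4) | ant1:(1,2)->N->(0,2) | ant2:(2,4)->N->(1,4)
  grid max=4 at (2,4)
Step 4: ant0:(1,4)->S->(2,4) | ant1:(0,2)->S->(1,2) | ant2:(1,4)->S->(2,4)
  grid max=7 at (2,4)
Step 5: ant0:(2,4)->N->(1,4) | ant1:(1,2)->N->(0,2) | ant2:(2,4)->N->(1,4)
  grid max=6 at (2,4)
Final grid:
  0 0 1 0 0
  0 0 1 0 5
  0 0 0 0 6
  0 0 0 0 0
  0 0 0 0 0
Max pheromone 6 at (2,4)

Answer: (2,4)=6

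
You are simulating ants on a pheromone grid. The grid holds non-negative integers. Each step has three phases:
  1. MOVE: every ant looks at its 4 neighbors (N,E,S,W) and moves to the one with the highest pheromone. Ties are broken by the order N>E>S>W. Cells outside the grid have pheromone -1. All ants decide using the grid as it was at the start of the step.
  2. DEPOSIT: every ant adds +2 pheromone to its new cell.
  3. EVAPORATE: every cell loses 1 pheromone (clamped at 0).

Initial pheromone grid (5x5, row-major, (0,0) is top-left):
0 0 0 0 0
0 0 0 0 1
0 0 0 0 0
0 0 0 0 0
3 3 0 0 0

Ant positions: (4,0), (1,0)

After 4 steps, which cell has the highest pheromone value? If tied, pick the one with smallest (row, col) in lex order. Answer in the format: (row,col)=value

Step 1: ant0:(4,0)->E->(4,1) | ant1:(1,0)->N->(0,0)
  grid max=4 at (4,1)
Step 2: ant0:(4,1)->W->(4,0) | ant1:(0,0)->E->(0,1)
  grid max=3 at (4,0)
Step 3: ant0:(4,0)->E->(4,1) | ant1:(0,1)->E->(0,2)
  grid max=4 at (4,1)
Step 4: ant0:(4,1)->W->(4,0) | ant1:(0,2)->E->(0,3)
  grid max=3 at (4,0)
Final grid:
  0 0 0 1 0
  0 0 0 0 0
  0 0 0 0 0
  0 0 0 0 0
  3 3 0 0 0
Max pheromone 3 at (4,0)

Answer: (4,0)=3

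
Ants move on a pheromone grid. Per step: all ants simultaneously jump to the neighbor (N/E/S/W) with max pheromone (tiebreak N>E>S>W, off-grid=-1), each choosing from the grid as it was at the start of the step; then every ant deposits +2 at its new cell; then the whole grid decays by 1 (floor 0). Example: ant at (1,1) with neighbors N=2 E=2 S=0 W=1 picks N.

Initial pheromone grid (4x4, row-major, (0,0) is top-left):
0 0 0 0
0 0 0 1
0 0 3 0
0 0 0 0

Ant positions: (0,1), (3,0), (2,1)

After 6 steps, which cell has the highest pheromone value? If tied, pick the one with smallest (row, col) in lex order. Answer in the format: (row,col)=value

Step 1: ant0:(0,1)->E->(0,2) | ant1:(3,0)->N->(2,0) | ant2:(2,1)->E->(2,2)
  grid max=4 at (2,2)
Step 2: ant0:(0,2)->E->(0,3) | ant1:(2,0)->N->(1,0) | ant2:(2,2)->N->(1,2)
  grid max=3 at (2,2)
Step 3: ant0:(0,3)->S->(1,3) | ant1:(1,0)->N->(0,0) | ant2:(1,2)->S->(2,2)
  grid max=4 at (2,2)
Step 4: ant0:(1,3)->N->(0,3) | ant1:(0,0)->E->(0,1) | ant2:(2,2)->N->(1,2)
  grid max=3 at (2,2)
Step 5: ant0:(0,3)->S->(1,3) | ant1:(0,1)->E->(0,2) | ant2:(1,2)->S->(2,2)
  grid max=4 at (2,2)
Step 6: ant0:(1,3)->N->(0,3) | ant1:(0,2)->E->(0,3) | ant2:(2,2)->N->(1,2)
  grid max=3 at (0,3)
Final grid:
  0 0 0 3
  0 0 1 0
  0 0 3 0
  0 0 0 0
Max pheromone 3 at (0,3)

Answer: (0,3)=3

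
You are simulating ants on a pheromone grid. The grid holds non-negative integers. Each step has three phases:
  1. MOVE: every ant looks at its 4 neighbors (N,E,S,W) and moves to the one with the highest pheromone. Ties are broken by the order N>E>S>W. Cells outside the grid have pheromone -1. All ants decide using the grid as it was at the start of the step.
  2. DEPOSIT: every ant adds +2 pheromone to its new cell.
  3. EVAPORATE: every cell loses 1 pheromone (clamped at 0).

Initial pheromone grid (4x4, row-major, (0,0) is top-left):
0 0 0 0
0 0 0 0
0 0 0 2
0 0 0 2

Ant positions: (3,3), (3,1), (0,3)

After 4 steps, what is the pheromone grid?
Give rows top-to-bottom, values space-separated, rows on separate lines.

After step 1: ants at (2,3),(2,1),(1,3)
  0 0 0 0
  0 0 0 1
  0 1 0 3
  0 0 0 1
After step 2: ants at (1,3),(1,1),(2,3)
  0 0 0 0
  0 1 0 2
  0 0 0 4
  0 0 0 0
After step 3: ants at (2,3),(0,1),(1,3)
  0 1 0 0
  0 0 0 3
  0 0 0 5
  0 0 0 0
After step 4: ants at (1,3),(0,2),(2,3)
  0 0 1 0
  0 0 0 4
  0 0 0 6
  0 0 0 0

0 0 1 0
0 0 0 4
0 0 0 6
0 0 0 0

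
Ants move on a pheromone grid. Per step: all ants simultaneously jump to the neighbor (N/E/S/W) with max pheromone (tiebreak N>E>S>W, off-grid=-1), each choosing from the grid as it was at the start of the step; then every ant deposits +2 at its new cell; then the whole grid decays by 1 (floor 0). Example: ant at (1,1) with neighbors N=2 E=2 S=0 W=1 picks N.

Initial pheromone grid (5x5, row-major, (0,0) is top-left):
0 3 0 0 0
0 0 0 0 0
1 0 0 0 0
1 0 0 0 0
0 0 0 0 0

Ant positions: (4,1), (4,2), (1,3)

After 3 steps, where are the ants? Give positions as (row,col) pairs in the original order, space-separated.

Step 1: ant0:(4,1)->N->(3,1) | ant1:(4,2)->N->(3,2) | ant2:(1,3)->N->(0,3)
  grid max=2 at (0,1)
Step 2: ant0:(3,1)->E->(3,2) | ant1:(3,2)->W->(3,1) | ant2:(0,3)->E->(0,4)
  grid max=2 at (3,1)
Step 3: ant0:(3,2)->W->(3,1) | ant1:(3,1)->E->(3,2) | ant2:(0,4)->S->(1,4)
  grid max=3 at (3,1)

(3,1) (3,2) (1,4)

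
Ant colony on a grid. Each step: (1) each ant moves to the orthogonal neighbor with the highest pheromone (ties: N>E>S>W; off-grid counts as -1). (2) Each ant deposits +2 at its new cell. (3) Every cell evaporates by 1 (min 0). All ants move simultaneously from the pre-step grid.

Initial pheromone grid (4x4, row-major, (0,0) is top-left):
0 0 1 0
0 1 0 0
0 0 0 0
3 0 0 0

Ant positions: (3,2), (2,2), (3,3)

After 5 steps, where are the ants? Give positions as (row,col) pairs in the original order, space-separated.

Step 1: ant0:(3,2)->N->(2,2) | ant1:(2,2)->N->(1,2) | ant2:(3,3)->N->(2,3)
  grid max=2 at (3,0)
Step 2: ant0:(2,2)->N->(1,2) | ant1:(1,2)->S->(2,2) | ant2:(2,3)->W->(2,2)
  grid max=4 at (2,2)
Step 3: ant0:(1,2)->S->(2,2) | ant1:(2,2)->N->(1,2) | ant2:(2,2)->N->(1,2)
  grid max=5 at (1,2)
Step 4: ant0:(2,2)->N->(1,2) | ant1:(1,2)->S->(2,2) | ant2:(1,2)->S->(2,2)
  grid max=8 at (2,2)
Step 5: ant0:(1,2)->S->(2,2) | ant1:(2,2)->N->(1,2) | ant2:(2,2)->N->(1,2)
  grid max=9 at (1,2)

(2,2) (1,2) (1,2)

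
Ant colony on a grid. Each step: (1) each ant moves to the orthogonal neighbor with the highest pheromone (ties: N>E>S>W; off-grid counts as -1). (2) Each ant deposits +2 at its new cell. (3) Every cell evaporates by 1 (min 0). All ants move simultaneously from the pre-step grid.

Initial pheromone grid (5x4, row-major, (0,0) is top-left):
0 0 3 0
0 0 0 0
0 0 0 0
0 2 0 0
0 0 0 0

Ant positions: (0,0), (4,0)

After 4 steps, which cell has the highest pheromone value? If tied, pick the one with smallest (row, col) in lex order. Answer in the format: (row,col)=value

Step 1: ant0:(0,0)->E->(0,1) | ant1:(4,0)->N->(3,0)
  grid max=2 at (0,2)
Step 2: ant0:(0,1)->E->(0,2) | ant1:(3,0)->E->(3,1)
  grid max=3 at (0,2)
Step 3: ant0:(0,2)->E->(0,3) | ant1:(3,1)->N->(2,1)
  grid max=2 at (0,2)
Step 4: ant0:(0,3)->W->(0,2) | ant1:(2,1)->S->(3,1)
  grid max=3 at (0,2)
Final grid:
  0 0 3 0
  0 0 0 0
  0 0 0 0
  0 2 0 0
  0 0 0 0
Max pheromone 3 at (0,2)

Answer: (0,2)=3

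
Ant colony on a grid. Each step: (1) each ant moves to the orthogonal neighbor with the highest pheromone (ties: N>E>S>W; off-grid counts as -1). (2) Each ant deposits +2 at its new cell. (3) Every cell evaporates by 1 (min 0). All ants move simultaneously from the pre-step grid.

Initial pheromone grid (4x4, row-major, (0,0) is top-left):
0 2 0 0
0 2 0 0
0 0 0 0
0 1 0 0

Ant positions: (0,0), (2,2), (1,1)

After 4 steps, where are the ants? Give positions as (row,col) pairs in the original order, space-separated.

Step 1: ant0:(0,0)->E->(0,1) | ant1:(2,2)->N->(1,2) | ant2:(1,1)->N->(0,1)
  grid max=5 at (0,1)
Step 2: ant0:(0,1)->S->(1,1) | ant1:(1,2)->W->(1,1) | ant2:(0,1)->S->(1,1)
  grid max=6 at (1,1)
Step 3: ant0:(1,1)->N->(0,1) | ant1:(1,1)->N->(0,1) | ant2:(1,1)->N->(0,1)
  grid max=9 at (0,1)
Step 4: ant0:(0,1)->S->(1,1) | ant1:(0,1)->S->(1,1) | ant2:(0,1)->S->(1,1)
  grid max=10 at (1,1)

(1,1) (1,1) (1,1)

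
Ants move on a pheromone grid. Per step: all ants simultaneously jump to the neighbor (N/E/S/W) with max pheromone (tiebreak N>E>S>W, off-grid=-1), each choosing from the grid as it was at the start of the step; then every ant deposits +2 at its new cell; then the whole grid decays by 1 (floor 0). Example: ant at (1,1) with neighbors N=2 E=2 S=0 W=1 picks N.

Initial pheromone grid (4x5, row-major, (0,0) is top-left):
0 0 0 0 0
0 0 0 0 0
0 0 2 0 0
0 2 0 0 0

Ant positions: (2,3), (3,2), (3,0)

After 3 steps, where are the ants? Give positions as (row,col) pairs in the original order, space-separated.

Step 1: ant0:(2,3)->W->(2,2) | ant1:(3,2)->N->(2,2) | ant2:(3,0)->E->(3,1)
  grid max=5 at (2,2)
Step 2: ant0:(2,2)->N->(1,2) | ant1:(2,2)->N->(1,2) | ant2:(3,1)->N->(2,1)
  grid max=4 at (2,2)
Step 3: ant0:(1,2)->S->(2,2) | ant1:(1,2)->S->(2,2) | ant2:(2,1)->E->(2,2)
  grid max=9 at (2,2)

(2,2) (2,2) (2,2)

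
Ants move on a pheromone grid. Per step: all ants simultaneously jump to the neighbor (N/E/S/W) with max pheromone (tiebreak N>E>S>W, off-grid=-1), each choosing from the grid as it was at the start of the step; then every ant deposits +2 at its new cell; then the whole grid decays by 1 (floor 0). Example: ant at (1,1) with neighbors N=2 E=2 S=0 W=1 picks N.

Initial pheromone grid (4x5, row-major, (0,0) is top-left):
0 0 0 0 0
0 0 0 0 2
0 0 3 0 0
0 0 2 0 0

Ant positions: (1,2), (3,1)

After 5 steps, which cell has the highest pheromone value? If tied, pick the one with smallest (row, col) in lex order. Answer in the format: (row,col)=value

Step 1: ant0:(1,2)->S->(2,2) | ant1:(3,1)->E->(3,2)
  grid max=4 at (2,2)
Step 2: ant0:(2,2)->S->(3,2) | ant1:(3,2)->N->(2,2)
  grid max=5 at (2,2)
Step 3: ant0:(3,2)->N->(2,2) | ant1:(2,2)->S->(3,2)
  grid max=6 at (2,2)
Step 4: ant0:(2,2)->S->(3,2) | ant1:(3,2)->N->(2,2)
  grid max=7 at (2,2)
Step 5: ant0:(3,2)->N->(2,2) | ant1:(2,2)->S->(3,2)
  grid max=8 at (2,2)
Final grid:
  0 0 0 0 0
  0 0 0 0 0
  0 0 8 0 0
  0 0 7 0 0
Max pheromone 8 at (2,2)

Answer: (2,2)=8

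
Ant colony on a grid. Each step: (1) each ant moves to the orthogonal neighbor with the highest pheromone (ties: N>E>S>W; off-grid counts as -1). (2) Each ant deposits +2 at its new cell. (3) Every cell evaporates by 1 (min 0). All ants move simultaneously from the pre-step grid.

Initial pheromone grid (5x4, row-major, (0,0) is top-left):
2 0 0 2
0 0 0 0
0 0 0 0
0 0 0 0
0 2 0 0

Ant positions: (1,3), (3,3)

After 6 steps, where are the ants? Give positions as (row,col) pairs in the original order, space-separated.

Step 1: ant0:(1,3)->N->(0,3) | ant1:(3,3)->N->(2,3)
  grid max=3 at (0,3)
Step 2: ant0:(0,3)->S->(1,3) | ant1:(2,3)->N->(1,3)
  grid max=3 at (1,3)
Step 3: ant0:(1,3)->N->(0,3) | ant1:(1,3)->N->(0,3)
  grid max=5 at (0,3)
Step 4: ant0:(0,3)->S->(1,3) | ant1:(0,3)->S->(1,3)
  grid max=5 at (1,3)
Step 5: ant0:(1,3)->N->(0,3) | ant1:(1,3)->N->(0,3)
  grid max=7 at (0,3)
Step 6: ant0:(0,3)->S->(1,3) | ant1:(0,3)->S->(1,3)
  grid max=7 at (1,3)

(1,3) (1,3)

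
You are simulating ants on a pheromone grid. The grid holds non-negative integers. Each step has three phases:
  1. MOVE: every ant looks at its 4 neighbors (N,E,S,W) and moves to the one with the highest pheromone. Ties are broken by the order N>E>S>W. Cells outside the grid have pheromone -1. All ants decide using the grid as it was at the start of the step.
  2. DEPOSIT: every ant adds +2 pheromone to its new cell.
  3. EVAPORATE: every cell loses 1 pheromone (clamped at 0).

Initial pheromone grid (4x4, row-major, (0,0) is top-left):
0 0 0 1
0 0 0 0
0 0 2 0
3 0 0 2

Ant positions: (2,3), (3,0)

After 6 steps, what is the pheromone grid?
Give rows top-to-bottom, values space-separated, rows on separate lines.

After step 1: ants at (3,3),(2,0)
  0 0 0 0
  0 0 0 0
  1 0 1 0
  2 0 0 3
After step 2: ants at (2,3),(3,0)
  0 0 0 0
  0 0 0 0
  0 0 0 1
  3 0 0 2
After step 3: ants at (3,3),(2,0)
  0 0 0 0
  0 0 0 0
  1 0 0 0
  2 0 0 3
After step 4: ants at (2,3),(3,0)
  0 0 0 0
  0 0 0 0
  0 0 0 1
  3 0 0 2
After step 5: ants at (3,3),(2,0)
  0 0 0 0
  0 0 0 0
  1 0 0 0
  2 0 0 3
After step 6: ants at (2,3),(3,0)
  0 0 0 0
  0 0 0 0
  0 0 0 1
  3 0 0 2

0 0 0 0
0 0 0 0
0 0 0 1
3 0 0 2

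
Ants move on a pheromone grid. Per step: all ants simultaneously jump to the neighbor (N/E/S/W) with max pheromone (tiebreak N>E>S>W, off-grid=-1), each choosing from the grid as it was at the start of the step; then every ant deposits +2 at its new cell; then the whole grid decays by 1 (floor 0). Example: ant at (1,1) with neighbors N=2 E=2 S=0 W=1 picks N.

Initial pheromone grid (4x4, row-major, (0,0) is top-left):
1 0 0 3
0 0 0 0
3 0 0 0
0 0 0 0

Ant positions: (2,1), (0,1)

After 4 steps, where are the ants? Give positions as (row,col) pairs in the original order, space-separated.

Step 1: ant0:(2,1)->W->(2,0) | ant1:(0,1)->W->(0,0)
  grid max=4 at (2,0)
Step 2: ant0:(2,0)->N->(1,0) | ant1:(0,0)->E->(0,1)
  grid max=3 at (2,0)
Step 3: ant0:(1,0)->S->(2,0) | ant1:(0,1)->W->(0,0)
  grid max=4 at (2,0)
Step 4: ant0:(2,0)->N->(1,0) | ant1:(0,0)->E->(0,1)
  grid max=3 at (2,0)

(1,0) (0,1)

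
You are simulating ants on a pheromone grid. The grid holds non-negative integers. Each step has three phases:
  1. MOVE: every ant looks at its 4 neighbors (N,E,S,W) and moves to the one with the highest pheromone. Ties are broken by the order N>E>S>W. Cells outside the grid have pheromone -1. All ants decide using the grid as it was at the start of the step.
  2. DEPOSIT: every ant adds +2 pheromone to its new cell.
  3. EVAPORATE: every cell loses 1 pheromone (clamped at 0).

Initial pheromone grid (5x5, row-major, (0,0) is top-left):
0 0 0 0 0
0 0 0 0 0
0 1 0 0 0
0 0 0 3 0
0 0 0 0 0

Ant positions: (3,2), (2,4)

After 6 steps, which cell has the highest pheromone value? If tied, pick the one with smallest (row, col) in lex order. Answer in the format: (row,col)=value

Step 1: ant0:(3,2)->E->(3,3) | ant1:(2,4)->N->(1,4)
  grid max=4 at (3,3)
Step 2: ant0:(3,3)->N->(2,3) | ant1:(1,4)->N->(0,4)
  grid max=3 at (3,3)
Step 3: ant0:(2,3)->S->(3,3) | ant1:(0,4)->S->(1,4)
  grid max=4 at (3,3)
Step 4: ant0:(3,3)->N->(2,3) | ant1:(1,4)->N->(0,4)
  grid max=3 at (3,3)
Step 5: ant0:(2,3)->S->(3,3) | ant1:(0,4)->S->(1,4)
  grid max=4 at (3,3)
Step 6: ant0:(3,3)->N->(2,3) | ant1:(1,4)->N->(0,4)
  grid max=3 at (3,3)
Final grid:
  0 0 0 0 1
  0 0 0 0 0
  0 0 0 1 0
  0 0 0 3 0
  0 0 0 0 0
Max pheromone 3 at (3,3)

Answer: (3,3)=3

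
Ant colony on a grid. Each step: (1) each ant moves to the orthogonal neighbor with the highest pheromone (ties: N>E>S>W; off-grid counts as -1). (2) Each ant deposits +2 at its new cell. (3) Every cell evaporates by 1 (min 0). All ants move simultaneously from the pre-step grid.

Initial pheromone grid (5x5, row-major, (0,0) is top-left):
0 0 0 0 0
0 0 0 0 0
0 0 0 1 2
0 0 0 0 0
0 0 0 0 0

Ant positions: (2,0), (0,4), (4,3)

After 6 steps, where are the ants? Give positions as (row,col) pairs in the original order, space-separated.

Step 1: ant0:(2,0)->N->(1,0) | ant1:(0,4)->S->(1,4) | ant2:(4,3)->N->(3,3)
  grid max=1 at (1,0)
Step 2: ant0:(1,0)->N->(0,0) | ant1:(1,4)->S->(2,4) | ant2:(3,3)->N->(2,3)
  grid max=2 at (2,4)
Step 3: ant0:(0,0)->E->(0,1) | ant1:(2,4)->W->(2,3) | ant2:(2,3)->E->(2,4)
  grid max=3 at (2,4)
Step 4: ant0:(0,1)->E->(0,2) | ant1:(2,3)->E->(2,4) | ant2:(2,4)->W->(2,3)
  grid max=4 at (2,4)
Step 5: ant0:(0,2)->E->(0,3) | ant1:(2,4)->W->(2,3) | ant2:(2,3)->E->(2,4)
  grid max=5 at (2,4)
Step 6: ant0:(0,3)->E->(0,4) | ant1:(2,3)->E->(2,4) | ant2:(2,4)->W->(2,3)
  grid max=6 at (2,4)

(0,4) (2,4) (2,3)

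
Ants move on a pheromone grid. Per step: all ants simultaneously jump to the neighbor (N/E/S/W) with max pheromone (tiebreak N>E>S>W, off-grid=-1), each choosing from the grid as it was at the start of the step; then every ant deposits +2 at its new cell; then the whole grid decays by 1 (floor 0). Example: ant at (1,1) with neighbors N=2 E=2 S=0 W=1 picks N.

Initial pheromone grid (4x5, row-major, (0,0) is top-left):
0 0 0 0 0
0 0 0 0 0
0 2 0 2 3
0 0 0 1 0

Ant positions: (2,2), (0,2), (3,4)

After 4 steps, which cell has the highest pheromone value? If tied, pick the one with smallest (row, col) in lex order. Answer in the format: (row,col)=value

Answer: (2,4)=9

Derivation:
Step 1: ant0:(2,2)->E->(2,3) | ant1:(0,2)->E->(0,3) | ant2:(3,4)->N->(2,4)
  grid max=4 at (2,4)
Step 2: ant0:(2,3)->E->(2,4) | ant1:(0,3)->E->(0,4) | ant2:(2,4)->W->(2,3)
  grid max=5 at (2,4)
Step 3: ant0:(2,4)->W->(2,3) | ant1:(0,4)->S->(1,4) | ant2:(2,3)->E->(2,4)
  grid max=6 at (2,4)
Step 4: ant0:(2,3)->E->(2,4) | ant1:(1,4)->S->(2,4) | ant2:(2,4)->W->(2,3)
  grid max=9 at (2,4)
Final grid:
  0 0 0 0 0
  0 0 0 0 0
  0 0 0 6 9
  0 0 0 0 0
Max pheromone 9 at (2,4)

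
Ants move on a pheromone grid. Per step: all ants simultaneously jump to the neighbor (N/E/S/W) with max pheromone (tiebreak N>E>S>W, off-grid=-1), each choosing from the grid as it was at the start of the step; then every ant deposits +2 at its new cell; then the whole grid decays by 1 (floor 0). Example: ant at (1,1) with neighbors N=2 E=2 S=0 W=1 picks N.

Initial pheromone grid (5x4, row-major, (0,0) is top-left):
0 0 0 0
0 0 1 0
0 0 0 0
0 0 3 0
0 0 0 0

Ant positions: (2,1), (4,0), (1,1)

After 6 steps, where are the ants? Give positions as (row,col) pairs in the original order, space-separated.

Step 1: ant0:(2,1)->N->(1,1) | ant1:(4,0)->N->(3,0) | ant2:(1,1)->E->(1,2)
  grid max=2 at (1,2)
Step 2: ant0:(1,1)->E->(1,2) | ant1:(3,0)->N->(2,0) | ant2:(1,2)->W->(1,1)
  grid max=3 at (1,2)
Step 3: ant0:(1,2)->W->(1,1) | ant1:(2,0)->N->(1,0) | ant2:(1,1)->E->(1,2)
  grid max=4 at (1,2)
Step 4: ant0:(1,1)->E->(1,2) | ant1:(1,0)->E->(1,1) | ant2:(1,2)->W->(1,1)
  grid max=6 at (1,1)
Step 5: ant0:(1,2)->W->(1,1) | ant1:(1,1)->E->(1,2) | ant2:(1,1)->E->(1,2)
  grid max=8 at (1,2)
Step 6: ant0:(1,1)->E->(1,2) | ant1:(1,2)->W->(1,1) | ant2:(1,2)->W->(1,1)
  grid max=10 at (1,1)

(1,2) (1,1) (1,1)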